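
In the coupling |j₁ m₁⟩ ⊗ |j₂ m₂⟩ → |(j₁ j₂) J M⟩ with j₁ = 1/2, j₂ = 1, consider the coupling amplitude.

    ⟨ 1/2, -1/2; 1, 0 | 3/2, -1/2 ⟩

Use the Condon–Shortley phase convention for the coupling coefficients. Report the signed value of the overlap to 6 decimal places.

+0.816497

j₁+j₂−J=0  J+j₁−j₂=1  J−j₁+j₂=2  j₁+j₂+J+1=4
(j₁±m₁, j₂±m₂, J±M) = (0,1,1,1,1,2)
P² = 2/3
sum k=0..0:
  [0] +1/1 = 1
S = 1
C² = P²·S² = 2/3 ; C = +0.816497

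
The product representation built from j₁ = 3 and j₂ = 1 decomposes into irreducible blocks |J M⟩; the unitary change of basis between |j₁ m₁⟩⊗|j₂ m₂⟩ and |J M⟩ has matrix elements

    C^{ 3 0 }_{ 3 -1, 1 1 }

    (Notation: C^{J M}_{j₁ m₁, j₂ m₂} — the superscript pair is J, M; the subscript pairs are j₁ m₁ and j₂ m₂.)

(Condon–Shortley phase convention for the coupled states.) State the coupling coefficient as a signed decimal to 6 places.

-0.707107

√[7·1!5!1!/8! · 2!4!2!0!3!3!] = √(72)
  +(−1)^1/∏(1,0,3,1,2,0)! = -1/12  (running -1/12)
⟨..|..⟩ = √(72)·(-1/12) = -0.707107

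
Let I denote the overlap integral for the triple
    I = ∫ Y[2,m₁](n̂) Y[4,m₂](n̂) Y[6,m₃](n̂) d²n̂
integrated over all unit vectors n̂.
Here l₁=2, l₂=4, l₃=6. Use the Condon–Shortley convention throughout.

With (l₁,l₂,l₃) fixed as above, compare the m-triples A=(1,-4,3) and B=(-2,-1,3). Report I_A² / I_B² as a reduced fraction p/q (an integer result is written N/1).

Same 2,4,6: normalisation and zero-m 3j drop out of the ratio.
A: Δ: 0! 4! 8! / 13! → 1/6435; sum: t=0:+1/241920 = 1/241920; 3j²(2 4 6; 1 -4 3) = Δ·Π!·Σ² = 1/715  (sign -1)
B: Δ: 0! 4! 8! / 13! → 1/6435; sum: t=0:+1/17280 = 1/17280; 3j²(2 4 6; -2 -1 3) = Δ·Π!·Σ² = 14/715  (sign -1)
I_A²/I_B² = (1/715)/(14/715) = 1/14

1/14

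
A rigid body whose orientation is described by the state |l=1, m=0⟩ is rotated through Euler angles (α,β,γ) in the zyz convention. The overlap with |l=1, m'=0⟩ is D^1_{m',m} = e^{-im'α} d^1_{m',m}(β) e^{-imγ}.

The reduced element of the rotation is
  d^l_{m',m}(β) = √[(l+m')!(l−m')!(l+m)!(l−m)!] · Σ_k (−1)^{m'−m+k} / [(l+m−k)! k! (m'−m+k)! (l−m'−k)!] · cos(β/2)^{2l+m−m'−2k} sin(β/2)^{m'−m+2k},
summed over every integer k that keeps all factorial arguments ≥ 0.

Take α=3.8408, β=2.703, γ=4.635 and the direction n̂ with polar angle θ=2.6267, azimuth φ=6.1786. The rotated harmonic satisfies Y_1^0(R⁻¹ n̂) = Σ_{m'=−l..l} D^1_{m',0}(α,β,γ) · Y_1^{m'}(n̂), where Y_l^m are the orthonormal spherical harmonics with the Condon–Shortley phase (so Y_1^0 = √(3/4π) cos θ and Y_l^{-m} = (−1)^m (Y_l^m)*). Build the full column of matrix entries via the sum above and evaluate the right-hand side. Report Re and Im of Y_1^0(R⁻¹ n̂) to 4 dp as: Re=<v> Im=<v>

Re=0.3141 Im=0.0000

Need the full column D^1_{m',0} for m'=−1..1 at α=3.8408, β=2.7030, γ=4.6350.
cos(β/2)=0.217543, sin(β/2)=0.976051
d^1_{-1,0}: single k=1 term ⇒ +0.300284;  D = -0.229823-0.193266i
d^1_{0,0}: k∈[0..1] ⇒ +0.047325 -0.952675 = -0.905350;  D = -0.905350+0.000000i
d^1_{1,0}: single k=0 term ⇒ -0.300284;  D = +0.229823-0.193266i
Y_1^{m'}(θ=2.6267,φ=6.1786) and Σ D·Y over m':
  (-0.2298-0.1933i)·(+0.1692+0.0178i)  (-0.9054+0.0000i)·(-0.4253+0.0000i)  (+0.2298-0.1933i)·(-0.1692+0.0178i)
Y_1^0(R⁻¹ n̂) = +0.314093+0.000000i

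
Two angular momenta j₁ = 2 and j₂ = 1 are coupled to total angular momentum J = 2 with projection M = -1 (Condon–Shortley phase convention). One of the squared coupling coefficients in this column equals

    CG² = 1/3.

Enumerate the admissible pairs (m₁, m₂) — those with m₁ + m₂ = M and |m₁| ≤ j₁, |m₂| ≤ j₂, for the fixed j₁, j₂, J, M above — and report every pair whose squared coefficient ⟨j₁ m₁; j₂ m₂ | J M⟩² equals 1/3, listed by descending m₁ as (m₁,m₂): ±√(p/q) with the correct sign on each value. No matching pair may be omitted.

(-2,1): −√(1/3)

Admissible pairs with m₁+m₂ = M = -1: (-2,1), (-1,0), (0,-1)
  (m₁,m₂)=(0,-1): CG² = 1/2, CG = +√(1/2)
  (m₁,m₂)=(-1,0): CG² = 1/6, CG = −√(1/6)
  (m₁,m₂)=(-2,1): CG² = 1/3, CG = −√(1/3)   ← matches the target
Pairs with CG² = 1/3: (-2,1): −√(1/3)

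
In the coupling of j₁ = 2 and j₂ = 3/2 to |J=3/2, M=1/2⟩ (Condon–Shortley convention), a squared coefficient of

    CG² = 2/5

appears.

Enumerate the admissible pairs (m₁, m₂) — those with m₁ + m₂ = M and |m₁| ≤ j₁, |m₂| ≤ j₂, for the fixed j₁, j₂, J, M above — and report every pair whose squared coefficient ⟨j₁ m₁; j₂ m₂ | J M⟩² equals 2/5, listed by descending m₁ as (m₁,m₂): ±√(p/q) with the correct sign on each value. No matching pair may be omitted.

Admissible pairs with m₁+m₂ = M = 1/2: (-1,3/2), (0,1/2), (1,-1/2), (2,-3/2)
  (m₁,m₂)=(2,-3/2): CG² = 2/5, CG = +√(2/5)   ← matches the target
  (m₁,m₂)=(1,-1/2): CG² = 0/1, CG = 0
  (m₁,m₂)=(0,1/2): CG² = 1/5, CG = −√(1/5)
  (m₁,m₂)=(-1,3/2): CG² = 2/5, CG = +√(2/5)   ← matches the target
Pairs with CG² = 2/5: (2,-3/2): +√(2/5); (-1,3/2): +√(2/5)

(2,-3/2): +√(2/5); (-1,3/2): +√(2/5)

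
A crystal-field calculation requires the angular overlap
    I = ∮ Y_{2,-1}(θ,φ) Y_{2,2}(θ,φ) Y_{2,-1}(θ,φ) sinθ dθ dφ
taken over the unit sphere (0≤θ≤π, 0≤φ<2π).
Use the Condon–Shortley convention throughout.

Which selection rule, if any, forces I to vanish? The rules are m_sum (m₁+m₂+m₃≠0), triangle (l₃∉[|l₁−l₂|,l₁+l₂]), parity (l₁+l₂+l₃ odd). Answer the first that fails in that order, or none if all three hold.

none

azimuthal sum: -1 + 2 − 1 = 0  ✓
0 ≤ 2 ≤ 4 (triangle on l)  ✓
L = 2 + 2 + 2 = 6 (even)  ✓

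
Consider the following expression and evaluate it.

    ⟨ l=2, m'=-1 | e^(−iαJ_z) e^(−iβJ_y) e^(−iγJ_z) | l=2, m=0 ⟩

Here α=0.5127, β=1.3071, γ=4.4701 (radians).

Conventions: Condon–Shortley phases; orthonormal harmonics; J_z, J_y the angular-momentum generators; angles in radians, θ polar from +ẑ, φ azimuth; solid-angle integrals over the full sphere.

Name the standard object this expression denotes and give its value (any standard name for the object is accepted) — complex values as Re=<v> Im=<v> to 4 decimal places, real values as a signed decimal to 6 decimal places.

This is a Wigner D-matrix element — the rotation-matrix element ⟨l m'| R(α,β,γ) |l m⟩ in the angular-momentum basis.
First d^2_{-1,0}(β=1.3071), then the phase factors e^{-i(-1)α} and e^{-i(0)γ}:
With c≡cos(β/2)=0.793930 and s≡sin(β/2)=0.608009, N=[1·6·2·2]^{1/2}=4.898979
Admissible k: 1..2 (factorial args all ≥0)
  k=1: (−1)^0·4.8990/(2)·0.7939^3·0.6080^1 = +0.745303
  k=2: (−1)^1·4.8990/(2)·0.7939^1·0.6080^3 = -0.437107
d^2_{-1,0}(1.3071) = +0.745303 -0.437107 = +0.308196
Phases: e^{-i·(-1)·0.5127}=+0.871423+0.490532i, e^{-i·(0)·4.4701}=+1.000000+0.000000i ⇒ D=+0.268569+0.151180i

Wigner D-matrix element, Re=0.2686 Im=0.1512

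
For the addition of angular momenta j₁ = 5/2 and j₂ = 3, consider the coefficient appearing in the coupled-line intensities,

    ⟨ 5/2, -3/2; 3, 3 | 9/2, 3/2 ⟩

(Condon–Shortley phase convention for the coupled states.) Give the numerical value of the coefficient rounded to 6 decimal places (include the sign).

−√(8/77) = -0.322329

√[10·1!4!5!/11! · 1!4!6!0!6!3!] = √(4147200/77)
  +(−1)^1/∏(1,0,3,5,1,0)! = -1/720  (running -1/720)
⟨..|..⟩ = √(4147200/77)·(-1/720) = -0.322329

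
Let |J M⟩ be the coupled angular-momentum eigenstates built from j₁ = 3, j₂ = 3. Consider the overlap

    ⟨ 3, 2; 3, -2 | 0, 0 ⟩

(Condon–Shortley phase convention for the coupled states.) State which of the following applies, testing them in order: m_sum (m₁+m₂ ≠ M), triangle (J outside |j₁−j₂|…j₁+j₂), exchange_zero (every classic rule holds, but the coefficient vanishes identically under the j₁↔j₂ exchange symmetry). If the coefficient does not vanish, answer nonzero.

m-sum: m₁+m₂ = 2+(-2) = 0, M = 0  ✓
triangle: |j₁−j₂| = 0 ≤ J = 0 ≤ j₁+j₂ = 6  ✓
exchange: j₁≠j₂ or m₁≠m₂ — the exchange symmetry imposes no constraint here
value check: CG = −√(1/7) = -0.377964 ≠ 0

nonzero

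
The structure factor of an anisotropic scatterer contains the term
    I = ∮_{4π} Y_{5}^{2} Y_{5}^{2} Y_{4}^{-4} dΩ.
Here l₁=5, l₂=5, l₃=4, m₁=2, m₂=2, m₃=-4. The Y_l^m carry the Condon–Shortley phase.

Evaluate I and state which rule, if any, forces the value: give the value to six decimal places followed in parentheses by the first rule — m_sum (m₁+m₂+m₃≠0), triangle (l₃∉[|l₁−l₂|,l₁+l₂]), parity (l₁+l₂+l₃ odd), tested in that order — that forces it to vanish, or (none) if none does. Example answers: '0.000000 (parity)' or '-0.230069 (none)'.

m-sum 0 ✓  L=14 even ✓  0≤4≤10 ✓
Π(2lᵢ+1) = 11×11×9 = 1089
triangle coeff Δ(5,5,4) = 1/3153150
Σ_t [1,5]: t=1:−1/69120 t=2:+1/1728 t=3:−1/576 t=4:+1/1728 t=5:−1/69120 = -7/11520
(3j)²=2/143 [(5 5 4; 0 0 0)], sign=-1
Σ_t [3,3]: t=3:−1/20736 = -1/20736
(3j)²=35/1287 [(5 5 4; 2 2 -4)], sign=-1
⇒ 4πI² = 70/169
I = (+1)√(70/169/(4π)) = 0.18155187
No selection rule forces the value: the integral is nonzero (none).

0.181552 (none)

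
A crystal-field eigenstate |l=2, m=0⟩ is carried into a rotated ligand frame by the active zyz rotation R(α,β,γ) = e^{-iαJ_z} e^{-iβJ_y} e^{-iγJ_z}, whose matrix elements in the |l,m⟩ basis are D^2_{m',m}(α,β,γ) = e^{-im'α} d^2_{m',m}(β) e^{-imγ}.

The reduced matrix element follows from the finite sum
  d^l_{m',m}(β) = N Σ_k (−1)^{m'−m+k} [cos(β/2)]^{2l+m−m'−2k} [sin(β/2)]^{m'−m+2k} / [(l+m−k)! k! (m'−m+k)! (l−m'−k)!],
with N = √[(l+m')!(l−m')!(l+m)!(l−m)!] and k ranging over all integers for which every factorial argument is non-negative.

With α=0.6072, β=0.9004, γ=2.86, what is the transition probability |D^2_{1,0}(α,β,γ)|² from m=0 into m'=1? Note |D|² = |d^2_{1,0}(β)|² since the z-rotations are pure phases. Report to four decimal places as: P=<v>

P=0.3555

Split into d^2_{1,0}(β=0.9004) × two z-phases.
With c≡cos(β/2)=0.900360 and s≡sin(β/2)=0.435146, N=[6·1·2·2]^{1/2}=4.898979
k: max(0,(0)−(1))=0 … min(2+(0),2−(1))=1
  k=0: (−1)^1·4.8990/(2)·0.9004^3·0.4351^1 = -0.777963
  k=1: (−1)^2·4.8990/(2)·0.9004^1·0.4351^3 = +0.181717
d^2_{1,0}(0.9004) = -0.777963 +0.181717 = -0.596246
|D^2_{1,0}|² = |d^2_{1,0}(β)|² = (-0.596246)² = 0.355509 (the z-rotation phases have unit modulus)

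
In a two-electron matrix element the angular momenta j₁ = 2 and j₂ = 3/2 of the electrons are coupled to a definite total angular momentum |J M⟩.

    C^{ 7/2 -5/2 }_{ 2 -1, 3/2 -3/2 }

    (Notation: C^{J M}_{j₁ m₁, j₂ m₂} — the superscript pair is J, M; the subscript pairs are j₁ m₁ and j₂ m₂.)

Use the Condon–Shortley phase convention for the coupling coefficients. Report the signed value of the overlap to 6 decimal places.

j₁+j₂−J=0  J+j₁−j₂=4  J−j₁+j₂=3  j₁+j₂+J+1=8
(j₁±m₁, j₂±m₂, J±M) = (1,3,0,3,1,6)
P² = 5184/7
sum k=0..0:
  [0] +1/36 = 1/36
S = 1/36
C² = P²·S² = 4/7 ; C = +0.755929

+0.755929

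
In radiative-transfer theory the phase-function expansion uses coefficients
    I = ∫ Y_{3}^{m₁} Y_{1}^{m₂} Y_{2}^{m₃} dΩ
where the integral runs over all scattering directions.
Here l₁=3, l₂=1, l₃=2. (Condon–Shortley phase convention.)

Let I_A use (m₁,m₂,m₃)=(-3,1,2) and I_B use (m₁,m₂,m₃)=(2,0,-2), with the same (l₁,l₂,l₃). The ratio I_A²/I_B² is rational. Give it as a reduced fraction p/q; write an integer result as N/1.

Same 3,1,2: normalisation and zero-m 3j drop out of the ratio.
A: Δ: 2! 4! 0! / 7! → 1/105; sum: t=2:+1/48 = 1/48; 3j²(3 1 2; -3 1 2) = Δ·Π!·Σ² = 1/7  (sign +1)
B: Δ: 2! 4! 0! / 7! → 1/105; sum: t=1:−1/24 = -1/24; 3j²(3 1 2; 2 0 -2) = Δ·Π!·Σ² = 1/21  (sign -1)
I_A²/I_B² = (1/7)/(1/21) = 3/1

3/1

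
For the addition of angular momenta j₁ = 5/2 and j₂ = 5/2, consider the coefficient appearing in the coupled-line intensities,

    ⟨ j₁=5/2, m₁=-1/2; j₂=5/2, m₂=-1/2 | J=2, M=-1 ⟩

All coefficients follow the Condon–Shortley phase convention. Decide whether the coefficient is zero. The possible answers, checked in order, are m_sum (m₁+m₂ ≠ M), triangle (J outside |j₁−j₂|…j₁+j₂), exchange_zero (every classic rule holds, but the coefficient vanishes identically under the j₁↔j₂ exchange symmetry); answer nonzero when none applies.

m-sum: m₁+m₂ = -1/2+(-1/2) = -1, M = -1  ✓
triangle: |j₁−j₂| = 0 ≤ J = 2 ≤ j₁+j₂ = 5  ✓
exchange: j₁=j₂ and m₁=m₂, and (−1)^(j₁+j₂−J) = (−1)^3 = −1 forces ⟨j₁m₁;j₂m₂|JM⟩ = −⟨j₂m₂;j₁m₁|JM⟩ = −⟨j₁m₁;j₂m₂|JM⟩ ⇒ the coefficient vanishes identically
Racah sum check: Σ_k collapses to 0 ⇒ CG = 0

exchange_zero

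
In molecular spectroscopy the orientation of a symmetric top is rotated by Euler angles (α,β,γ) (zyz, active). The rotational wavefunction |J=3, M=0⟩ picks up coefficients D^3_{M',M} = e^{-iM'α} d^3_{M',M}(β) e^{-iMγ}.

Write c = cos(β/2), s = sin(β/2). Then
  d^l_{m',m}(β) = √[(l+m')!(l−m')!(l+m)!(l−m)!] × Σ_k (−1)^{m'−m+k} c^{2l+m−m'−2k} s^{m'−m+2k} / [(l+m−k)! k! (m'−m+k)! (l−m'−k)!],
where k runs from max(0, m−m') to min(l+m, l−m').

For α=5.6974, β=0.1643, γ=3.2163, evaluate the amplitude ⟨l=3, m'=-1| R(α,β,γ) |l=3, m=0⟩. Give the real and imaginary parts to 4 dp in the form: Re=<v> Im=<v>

Split into d^3_{-1,0}(β=0.1643) × two z-phases.
c=cos(0.164300/2)=0.996628, s=sin(0.164300/2)=0.082058; N=√[2·24·6·6]=41.569219
k: max(0,(0)−(-1))=1 … min(3+(0),3−(-1))=3
  k=1: (−1)^0·41.5692/(12)·0.9966^5·0.0821^1 = +0.279495
  k=2: (−1)^1·41.5692/(4)·0.9966^3·0.0821^3 = -0.005684
  k=3: (−1)^2·41.5692/(12)·0.9966^1·0.0821^5 = +0.000013
d^3_{-1,0}(0.1643) = +0.279495 -0.005684 +0.000013 = +0.273824
Attach z-rotation phases: D = e^{-i(-1)(5.6974)}·(+0.273824)·e^{-i(0)(3.2163)} = +0.228171-0.151385i

Re=0.2282 Im=-0.1514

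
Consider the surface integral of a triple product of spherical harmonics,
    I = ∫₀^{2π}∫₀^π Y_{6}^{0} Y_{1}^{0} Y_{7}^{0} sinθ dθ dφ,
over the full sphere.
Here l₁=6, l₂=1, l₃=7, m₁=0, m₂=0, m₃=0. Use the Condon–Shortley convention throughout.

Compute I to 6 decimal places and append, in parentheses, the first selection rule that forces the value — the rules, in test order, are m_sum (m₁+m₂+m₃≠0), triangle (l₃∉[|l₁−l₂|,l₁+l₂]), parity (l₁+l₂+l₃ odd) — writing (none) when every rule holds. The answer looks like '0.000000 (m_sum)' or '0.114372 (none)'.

0.244927 (none)

Checks pass: Σm=0; 14 even; l₃=7∈[5,7].
(2·6+1)(2·1+1)(2·7+1) = 585
Δ: 0! 12! 2! / 15! → 1/1365
sum: t=0:+1/518400 = 1/518400
3j²(6 1 7; 0 0 0) = Δ·Π!·Σ² = 7/195  (sign -1)
(m-triple is (0,0,0) — same symbol as above.)
combine: 4πI² = 585·7/195·7/195 = 49/65
take √, sign +1: I = 0.24492687
No selection rule forces the value: the integral is nonzero (none).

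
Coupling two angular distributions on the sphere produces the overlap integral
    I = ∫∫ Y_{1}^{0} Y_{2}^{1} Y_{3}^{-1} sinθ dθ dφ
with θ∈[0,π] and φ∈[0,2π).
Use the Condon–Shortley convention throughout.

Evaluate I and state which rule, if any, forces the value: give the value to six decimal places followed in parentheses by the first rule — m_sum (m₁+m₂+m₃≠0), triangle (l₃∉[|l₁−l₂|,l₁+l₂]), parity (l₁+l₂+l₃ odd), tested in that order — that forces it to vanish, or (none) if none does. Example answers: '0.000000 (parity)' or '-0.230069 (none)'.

-0.233597 (none)

Rules hold: Σm=0, L=6 even, 1≤3≤3.
N = 3·5·7 = 105
Δ = 0!·2!·4!/7! = 1/105
Racah Σ t=0..0: t=0:+1/4 = 1/4
⇒ 3j(1 2 3; 0 0 0)² = 3/35, sgn -1
Racah Σ t=0..0: t=0:+1/6 = 1/6
⇒ 3j(1 2 3; 0 1 -1)² = 8/105, sgn +1
4πI² = N·(3j₀)²·(3jₘ)² = 24/35
I = -1·√(0.685714/4π) = -0.23359668
No selection rule forces the value: the integral is nonzero (none).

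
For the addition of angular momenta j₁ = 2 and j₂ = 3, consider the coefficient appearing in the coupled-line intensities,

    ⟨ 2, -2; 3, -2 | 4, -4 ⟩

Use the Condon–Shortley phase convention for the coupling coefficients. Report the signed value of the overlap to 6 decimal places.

−√(2/5) = -0.632456

j₁+j₂−J=1  J+j₁−j₂=3  J−j₁+j₂=5  j₁+j₂+J+1=10
(j₁±m₁, j₂±m₂, J±M) = (0,4,1,5,0,8)
P² = 207360
sum k=1..1:
  [1] −1/720 = -1/720
S = -1/720
C² = P²·S² = 2/5 ; C = -0.632456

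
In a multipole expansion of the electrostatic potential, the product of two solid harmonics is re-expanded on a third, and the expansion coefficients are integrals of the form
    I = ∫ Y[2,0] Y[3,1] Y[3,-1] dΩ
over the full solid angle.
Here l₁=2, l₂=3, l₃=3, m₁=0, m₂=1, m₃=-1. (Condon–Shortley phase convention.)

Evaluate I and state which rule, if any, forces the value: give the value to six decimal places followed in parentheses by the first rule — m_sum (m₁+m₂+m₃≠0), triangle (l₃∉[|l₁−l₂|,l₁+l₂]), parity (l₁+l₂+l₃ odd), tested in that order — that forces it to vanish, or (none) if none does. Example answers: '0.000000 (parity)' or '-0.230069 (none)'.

-0.126157 (none)

Rules hold: Σm=0, L=8 even, 1≤3≤5.
N = 5·7·7 = 245
Δ = 2!·2!·4!/9! = 1/3780
Racah Σ t=0..2: t=0:+1/24 t=1:−1/4 t=2:+1/24 = -1/6
⇒ 3j(2 3 3; 0 0 0)² = 4/105, sgn +1
Racah Σ t=0..2: t=0:+1/96 t=1:−1/6 t=2:+1/16 = -3/32
⇒ 3j(2 3 3; 0 1 -1)² = 3/140, sgn -1
4πI² = N·(3j₀)²·(3jₘ)² = 1/5
I = -1·√(0.2/4π) = -0.12615663
No selection rule forces the value: the integral is nonzero (none).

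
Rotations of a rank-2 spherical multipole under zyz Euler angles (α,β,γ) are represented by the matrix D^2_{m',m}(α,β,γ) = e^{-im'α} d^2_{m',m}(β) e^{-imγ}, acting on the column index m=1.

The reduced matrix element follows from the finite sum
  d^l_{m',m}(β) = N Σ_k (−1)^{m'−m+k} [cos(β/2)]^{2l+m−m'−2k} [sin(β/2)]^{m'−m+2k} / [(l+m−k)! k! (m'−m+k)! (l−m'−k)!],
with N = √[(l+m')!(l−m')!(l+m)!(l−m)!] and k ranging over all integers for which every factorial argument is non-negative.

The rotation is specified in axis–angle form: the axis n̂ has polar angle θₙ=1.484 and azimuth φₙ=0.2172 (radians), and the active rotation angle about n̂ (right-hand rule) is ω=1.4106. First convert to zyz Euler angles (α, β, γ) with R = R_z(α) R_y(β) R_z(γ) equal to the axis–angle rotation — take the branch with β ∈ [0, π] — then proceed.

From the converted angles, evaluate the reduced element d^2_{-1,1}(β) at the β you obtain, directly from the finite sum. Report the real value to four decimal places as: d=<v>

Axis–angle → zyz. n̂ = (sinθₙcosφₙ, sinθₙsinφₙ, cosθₙ) = (+0.972829, +0.214685, +0.086687), ω = 1.4106.
R = I cosω + sinω [n̂]ₓ + (1−cosω) n̂n̂ᵀ gives
  R = [+0.954946, +0.089960, +0.282816; +0.261115, +0.198250, -0.944731; -0.141056, +0.976014, +0.165828]
β = atan2(√(R₁₃²+R₂₃²), R₃₃) = 1.404199; α = atan2(R₂₃, R₁₃) mod 2π = 5.003260; γ = atan2(R₃₂, −R₃₁) mod 2π = 1.427267
d^2_{-1,1}(β=1.4042) via the finite sum:
Half-angle: c=0.763488, s=0.645822. N=√(1·6·6·1)=6.000000
k∈{2,3} keeps every argument non-negative
  k=2: (−1)^0·6.0000/(2)·0.7635^2·0.6458^2 = +0.729376
  k=3: (−1)^1·6.0000/(6)·0.7635^0·0.6458^4 = -0.173961
d^2_{-1,1}(1.4042) = +0.729376 -0.173961 = +0.555415

d=0.5554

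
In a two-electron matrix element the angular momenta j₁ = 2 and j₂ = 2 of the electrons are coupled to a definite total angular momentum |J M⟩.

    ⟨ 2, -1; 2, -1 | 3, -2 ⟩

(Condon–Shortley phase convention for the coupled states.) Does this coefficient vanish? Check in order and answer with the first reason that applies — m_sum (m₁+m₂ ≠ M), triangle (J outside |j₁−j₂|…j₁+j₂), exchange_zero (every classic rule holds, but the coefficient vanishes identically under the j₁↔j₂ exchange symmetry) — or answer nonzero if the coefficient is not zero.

exchange_zero

m-sum: m₁+m₂ = -1+(-1) = -2, M = -2  ✓
triangle: |j₁−j₂| = 0 ≤ J = 3 ≤ j₁+j₂ = 4  ✓
exchange: j₁=j₂ and m₁=m₂, and (−1)^(j₁+j₂−J) = (−1)^1 = −1 forces ⟨j₁m₁;j₂m₂|JM⟩ = −⟨j₂m₂;j₁m₁|JM⟩ = −⟨j₁m₁;j₂m₂|JM⟩ ⇒ the coefficient vanishes identically
Racah sum check: Σ_k collapses to 0 ⇒ CG = 0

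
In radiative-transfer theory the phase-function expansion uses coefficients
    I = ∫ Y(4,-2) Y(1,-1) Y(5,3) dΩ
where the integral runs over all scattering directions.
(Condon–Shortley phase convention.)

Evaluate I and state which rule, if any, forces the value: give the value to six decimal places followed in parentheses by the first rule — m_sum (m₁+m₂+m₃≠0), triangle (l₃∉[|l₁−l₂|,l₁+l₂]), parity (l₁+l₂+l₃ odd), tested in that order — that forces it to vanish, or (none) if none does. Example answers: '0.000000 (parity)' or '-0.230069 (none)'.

-0.259847 (none)

m-sum 0 ✓  L=10 even ✓  3≤5≤5 ✓
Π(2lᵢ+1) = 9×3×11 = 297
triangle coeff Δ(4,1,5) = 1/495
Σ_t [0,0]: t=0:+1/576 = 1/576
(3j)²=5/99 [(4 1 5; 0 0 0)], sign=-1
Σ_t [0,0]: t=0:+1/2880 = 1/2880
(3j)²=28/495 [(4 1 5; -2 -1 3)], sign=+1
⇒ 4πI² = 28/33
I = (-1)√(28/33/(4π)) = -0.25984664
No selection rule forces the value: the integral is nonzero (none).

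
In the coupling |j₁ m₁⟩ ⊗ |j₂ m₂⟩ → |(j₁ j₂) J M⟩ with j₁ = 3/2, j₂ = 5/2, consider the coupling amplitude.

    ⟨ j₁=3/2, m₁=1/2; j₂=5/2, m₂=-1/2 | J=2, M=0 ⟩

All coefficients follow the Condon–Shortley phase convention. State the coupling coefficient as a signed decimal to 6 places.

j₁+j₂−J=2  J+j₁−j₂=1  J−j₁+j₂=3  j₁+j₂+J+1=7
(j₁±m₁, j₂±m₂, J±M) = (2,1,2,3,2,2)
P² = 8/7
sum k=0..1:
  [0] +1/4 = 1/4
  [1] −1/2 = -1/2
S = -1/4
C² = P²·S² = 1/14 ; C = -0.267261

−√(1/14) ≈ -0.267261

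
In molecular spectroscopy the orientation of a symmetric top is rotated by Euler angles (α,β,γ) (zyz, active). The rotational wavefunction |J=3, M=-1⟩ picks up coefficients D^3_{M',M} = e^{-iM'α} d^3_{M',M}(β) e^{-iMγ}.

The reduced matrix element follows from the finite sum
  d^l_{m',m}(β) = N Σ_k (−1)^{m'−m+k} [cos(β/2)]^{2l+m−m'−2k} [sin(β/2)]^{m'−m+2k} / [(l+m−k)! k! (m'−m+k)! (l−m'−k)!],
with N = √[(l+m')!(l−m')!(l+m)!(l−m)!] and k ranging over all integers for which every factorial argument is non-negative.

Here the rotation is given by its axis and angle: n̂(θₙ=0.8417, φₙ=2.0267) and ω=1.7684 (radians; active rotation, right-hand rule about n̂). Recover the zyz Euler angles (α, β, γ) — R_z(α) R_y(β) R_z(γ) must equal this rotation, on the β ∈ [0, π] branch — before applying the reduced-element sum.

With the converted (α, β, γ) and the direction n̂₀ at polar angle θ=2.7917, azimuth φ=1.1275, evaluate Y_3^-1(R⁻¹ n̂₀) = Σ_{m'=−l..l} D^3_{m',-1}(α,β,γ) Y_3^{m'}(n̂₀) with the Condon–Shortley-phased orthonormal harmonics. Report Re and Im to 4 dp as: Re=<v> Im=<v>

Re=-0.3145 Im=-0.0738

Axis–angle → zyz. n̂ = (sinθₙcosφₙ, sinθₙsinφₙ, cosθₙ) = (-0.328346, +0.669606, +0.666196), ω = 1.7684.
R = I cosω + sinω [n̂]ₓ + (1−cosω) n̂n̂ᵀ gives
  R = [-0.067344, -0.916257, +0.394889; +0.390206, +0.340076, +0.855621; -0.918262, +0.211709, +0.334627]
β = atan2(√(R₁₃²+R₂₃²), R₃₃) = 1.229587; α = atan2(R₂₃, R₁₃) mod 2π = 1.138401; γ = atan2(R₃₂, −R₃₁) mod 2π = 0.226594
Need the full column D^3_{m',-1} for m'=−3..3 at α=1.1384, β=1.2296, γ=0.2266.
cos(β/2)=0.816893, sin(β/2)=0.576790
d^3_{-3,-1}: single k=2 term ⇒ +0.573774;  D = -0.503477-0.275185i
d^3_{-2,-1}: k∈[1..2] ⇒ +0.663502 -0.661573 = +0.001930;  D = -0.001550+0.001150i
d^3_{-1,-1}: k∈[0..2] ⇒ +0.297160 -1.185182 +0.443151 = -0.444872;  D = -0.090910-0.435484i
d^3_{0,-1}: k∈[0..2] ⇒ -0.726830 +1.087075 -0.180652 = +0.179592;  D = +0.175001+0.040347i
d^3_{1,-1}: k∈[0..2] ⇒ +0.888886 -0.590868 +0.036822 = +0.334841;  D = +0.205029-0.264729i
d^3_{2,-1}: k∈[0..1] ⇒ -0.661573 +0.164912 = -0.496661;  D = +0.229089+0.440670i
d^3_{3,-1}: single k=0 term ⇒ +0.286053;  D = -0.285736+0.013445i
Y_3^{m'}(θ=2.7917,φ=1.1275) and Σ D·Y over m':
  (-0.5035-0.2752i)·(-0.0163+0.0040i)  (-0.0015+0.0011i)·(+0.0713+0.0874i)  (-0.0909-0.4355i)·(+0.1622-0.3415i)  (+0.1750+0.0403i)·(-0.4952+0.0000i)  (+0.2050-0.2647i)·(-0.1622-0.3415i)  (+0.2291+0.4407i)·(+0.0713-0.0874i)  (-0.2857+0.0134i)·(+0.0163+0.0040i)
Y_3^-1(R⁻¹ n̂) = -0.314515-0.073752i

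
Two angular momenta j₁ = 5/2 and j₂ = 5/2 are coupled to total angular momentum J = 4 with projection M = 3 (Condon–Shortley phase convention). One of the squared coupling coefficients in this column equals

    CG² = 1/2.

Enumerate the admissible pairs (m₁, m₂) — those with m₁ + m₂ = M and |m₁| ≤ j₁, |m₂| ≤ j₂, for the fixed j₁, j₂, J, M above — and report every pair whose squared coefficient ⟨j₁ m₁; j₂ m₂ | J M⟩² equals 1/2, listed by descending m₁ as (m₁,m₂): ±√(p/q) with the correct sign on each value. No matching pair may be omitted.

Admissible pairs with m₁+m₂ = M = 3: (1/2,5/2), (3/2,3/2), (5/2,1/2)
  (m₁,m₂)=(5/2,1/2): CG² = 1/2, CG = +√(1/2)   ← matches the target
  (m₁,m₂)=(3/2,3/2): CG² = 0/1, CG = 0
  (m₁,m₂)=(1/2,5/2): CG² = 1/2, CG = −√(1/2)   ← matches the target
Pairs with CG² = 1/2: (5/2,1/2): +√(1/2); (1/2,5/2): −√(1/2)

(5/2,1/2): +√(1/2); (1/2,5/2): −√(1/2)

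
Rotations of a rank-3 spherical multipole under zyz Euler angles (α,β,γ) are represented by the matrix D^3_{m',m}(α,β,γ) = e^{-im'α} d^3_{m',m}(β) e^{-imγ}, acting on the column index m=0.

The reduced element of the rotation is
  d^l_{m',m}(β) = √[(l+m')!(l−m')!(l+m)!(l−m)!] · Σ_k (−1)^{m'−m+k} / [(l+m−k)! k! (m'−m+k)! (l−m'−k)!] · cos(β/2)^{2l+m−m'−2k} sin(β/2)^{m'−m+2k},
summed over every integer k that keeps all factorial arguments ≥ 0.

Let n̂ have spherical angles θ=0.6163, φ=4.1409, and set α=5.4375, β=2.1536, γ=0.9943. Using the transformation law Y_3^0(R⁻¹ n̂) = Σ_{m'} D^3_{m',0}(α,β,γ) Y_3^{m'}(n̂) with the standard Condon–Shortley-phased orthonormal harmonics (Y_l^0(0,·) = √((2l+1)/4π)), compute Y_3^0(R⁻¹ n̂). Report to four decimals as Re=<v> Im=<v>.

Need the full column D^3_{m',0} for m'=−3..3 at α=5.4375, β=2.1536, γ=0.9943.
cos(β/2)=0.474148, sin(β/2)=0.880445
d^3_{-3,0}: single k=3 term ⇒ +0.325360;  D = -0.267695-0.184928i
d^3_{-2,0}: k∈[2..3] ⇒ +0.214596 -0.739942 = -0.525346;  D = +0.063190+0.521532i
d^3_{-1,0}: k∈[1..3] ⇒ +0.073091 -0.756068 +0.868992 = +0.186015;  D = +0.123369-0.139219i
d^3_{0,0}: k∈[0..3] ⇒ +0.011363 -0.352617 +1.215849 -0.465815 = +0.408780;  D = +0.408780+0.000000i
d^3_{1,0}: k∈[0..2] ⇒ -0.073091 +0.756068 -0.868992 = -0.186015;  D = -0.123369-0.139219i
d^3_{2,0}: k∈[0..1] ⇒ +0.214596 -0.739942 = -0.525346;  D = +0.063190-0.521532i
d^3_{3,0}: single k=0 term ⇒ -0.325360;  D = +0.267695-0.184928i
Y_3^{m'}(θ=0.6163,φ=4.1409) and Σ D·Y over m':
  (-0.2677-0.1849i)·(+0.0797+0.0115i)  (+0.0632+0.5215i)·(-0.1156-0.2535i)  (+0.1234-0.1392i)·(-0.2354+0.3660i)  (+0.4088+0.0000i)·(+0.1003+0.0000i)  (-0.1234-0.1392i)·(+0.2354+0.3660i)  (+0.0632-0.5215i)·(-0.1156+0.2535i)  (+0.2677-0.1849i)·(-0.0797+0.0115i)
Y_3^0(R⁻¹ n̂) = +0.296249-0.000000i

Re=0.2962 Im=0.0000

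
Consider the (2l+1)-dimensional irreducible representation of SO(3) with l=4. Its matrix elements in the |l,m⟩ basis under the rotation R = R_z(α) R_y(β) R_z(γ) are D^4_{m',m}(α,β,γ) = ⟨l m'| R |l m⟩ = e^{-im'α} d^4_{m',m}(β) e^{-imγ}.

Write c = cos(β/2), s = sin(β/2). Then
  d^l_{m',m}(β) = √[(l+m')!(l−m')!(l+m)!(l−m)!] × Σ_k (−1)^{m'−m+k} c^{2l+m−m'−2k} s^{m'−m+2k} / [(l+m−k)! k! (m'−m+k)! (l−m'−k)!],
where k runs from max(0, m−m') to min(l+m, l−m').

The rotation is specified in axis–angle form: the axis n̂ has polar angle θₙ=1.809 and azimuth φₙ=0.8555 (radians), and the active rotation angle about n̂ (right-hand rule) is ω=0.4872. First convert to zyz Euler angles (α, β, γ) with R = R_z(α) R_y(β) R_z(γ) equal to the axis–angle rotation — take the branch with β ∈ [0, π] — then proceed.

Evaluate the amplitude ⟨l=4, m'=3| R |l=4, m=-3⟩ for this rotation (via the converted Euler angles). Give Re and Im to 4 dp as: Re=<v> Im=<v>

Re=-0.0004 Im=-0.0010

Axis–angle → zyz. n̂ = (sinθₙcosφₙ, sinθₙsinφₙ, cosθₙ) = (+0.637322, +0.733583, -0.235957), ω = 0.4872.
R = I cosω + sinω [n̂]ₓ + (1−cosω) n̂n̂ᵀ gives
  R = [+0.930907, +0.164863, +0.325932; -0.056066, +0.946262, -0.318505; -0.360927, +0.278225, +0.890125]
β = atan2(√(R₁₃²+R₂₃²), R₃₃) = 0.473176; α = atan2(R₂₃, R₁₃) mod 2π = 5.509312; γ = atan2(R₃₂, −R₃₁) mod 2π = 0.656720
D^4_{3,-3}(5.5093,0.4732,0.6567) = e^{-i·3·5.5093}·d^4_{3,-3}(0.4732)·e^{-i·-3·0.6567}. Compute d first:
c=cos(0.473176/2)=0.972143, s=sin(0.473176/2)=0.234387; N=√[5040·1·1·5040]=5040.000000
k∈{0,1} keeps every argument non-negative
  k=0: (−1)^6·5040.0000/(720)·0.9721^2·0.2344^6 = +0.001097
  k=1: (−1)^7·5040.0000/(5040)·0.9721^0·0.2344^8 = -0.000009
d^4_{3,-3}(0.4732) = +0.001097 -0.000009 = +0.001088
Attach z-rotation phases: D = e^{-i(3)(5.5093)}·(+0.001088)·e^{-i(-3)(0.6567)} = -0.000444-0.000993i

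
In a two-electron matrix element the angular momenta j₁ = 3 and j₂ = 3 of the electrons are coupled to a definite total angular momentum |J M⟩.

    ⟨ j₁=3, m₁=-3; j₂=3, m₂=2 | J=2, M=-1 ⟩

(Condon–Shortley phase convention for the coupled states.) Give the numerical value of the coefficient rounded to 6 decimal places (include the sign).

+0.545545

j₁+j₂−J=4  J+j₁−j₂=2  J−j₁+j₂=2  j₁+j₂+J+1=9
(j₁±m₁, j₂±m₂, J±M) = (0,6,5,1,1,3)
P² = 4800/7
sum k=4..4:
  [4] +1/48 = 1/48
S = 1/48
C² = P²·S² = 25/84 ; C = +0.545545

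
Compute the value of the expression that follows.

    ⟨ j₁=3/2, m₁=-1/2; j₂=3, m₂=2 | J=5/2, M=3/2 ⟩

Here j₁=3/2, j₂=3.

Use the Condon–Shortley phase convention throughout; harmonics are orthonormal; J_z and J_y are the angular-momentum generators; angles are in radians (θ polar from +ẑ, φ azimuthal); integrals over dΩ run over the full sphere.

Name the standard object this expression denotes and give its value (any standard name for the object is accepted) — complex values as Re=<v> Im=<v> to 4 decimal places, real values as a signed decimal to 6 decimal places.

Clebsch–Gordan coefficient, +√(1/14) ≈ +0.267261

This is a Clebsch–Gordan (vector-coupling) coefficient.
j₁+j₂−J=2  J+j₁−j₂=1  J−j₁+j₂=4  j₁+j₂+J+1=8
(j₁±m₁, j₂±m₂, J±M) = (1,2,5,1,4,1)
P² = 288/7
sum k=1..2:
  [1] −1/24 = -1/24
  [2] +1/12 = 1/12
S = 1/24
C² = P²·S² = 1/14 ; C = +0.267261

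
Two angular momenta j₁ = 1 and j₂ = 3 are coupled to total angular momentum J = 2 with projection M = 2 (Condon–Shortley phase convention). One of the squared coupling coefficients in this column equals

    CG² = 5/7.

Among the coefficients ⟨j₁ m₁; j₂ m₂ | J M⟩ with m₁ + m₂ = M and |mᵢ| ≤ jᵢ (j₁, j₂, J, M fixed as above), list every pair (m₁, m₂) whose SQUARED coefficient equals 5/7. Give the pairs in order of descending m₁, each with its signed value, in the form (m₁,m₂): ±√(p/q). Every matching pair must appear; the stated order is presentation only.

(-1,3): +√(5/7)

Admissible pairs with m₁+m₂ = M = 2: (-1,3), (0,2), (1,1)
  (m₁,m₂)=(1,1): CG² = 1/21, CG = +√(1/21)
  (m₁,m₂)=(0,2): CG² = 5/21, CG = −√(5/21)
  (m₁,m₂)=(-1,3): CG² = 5/7, CG = +√(5/7)   ← matches the target
Pairs with CG² = 5/7: (-1,3): +√(5/7)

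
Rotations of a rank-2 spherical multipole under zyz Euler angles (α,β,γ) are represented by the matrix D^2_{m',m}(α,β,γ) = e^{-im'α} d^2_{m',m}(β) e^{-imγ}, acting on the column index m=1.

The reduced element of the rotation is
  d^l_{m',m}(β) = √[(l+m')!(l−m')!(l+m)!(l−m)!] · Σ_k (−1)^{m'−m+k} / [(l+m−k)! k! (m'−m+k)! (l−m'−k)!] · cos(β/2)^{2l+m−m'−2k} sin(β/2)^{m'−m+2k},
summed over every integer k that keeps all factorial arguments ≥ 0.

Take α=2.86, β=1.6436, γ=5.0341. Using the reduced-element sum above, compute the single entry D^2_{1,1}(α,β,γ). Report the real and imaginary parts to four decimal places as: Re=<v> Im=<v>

Re=0.0213 Im=0.5307

Split into d^2_{1,1}(β=1.6436) × two z-phases.
c=cos(1.643600/2)=0.680904, s=sin(1.643600/2)=0.732373; N=√[6·1·6·1]=6.000000
k∈{0,1} keeps every argument non-negative
  k=0: (−1)^0·6.0000/(6)·0.6809^4·0.7324^0 = +0.214953
  k=1: (−1)^1·6.0000/(2)·0.6809^2·0.7324^2 = -0.746032
d^2_{1,1}(1.6436) = +0.214953 -0.746032 = -0.531079
Attach z-rotation phases: D = e^{-i(1)(2.8600)}·(-0.531079)·e^{-i(1)(5.0341)} = +0.021300+0.530651i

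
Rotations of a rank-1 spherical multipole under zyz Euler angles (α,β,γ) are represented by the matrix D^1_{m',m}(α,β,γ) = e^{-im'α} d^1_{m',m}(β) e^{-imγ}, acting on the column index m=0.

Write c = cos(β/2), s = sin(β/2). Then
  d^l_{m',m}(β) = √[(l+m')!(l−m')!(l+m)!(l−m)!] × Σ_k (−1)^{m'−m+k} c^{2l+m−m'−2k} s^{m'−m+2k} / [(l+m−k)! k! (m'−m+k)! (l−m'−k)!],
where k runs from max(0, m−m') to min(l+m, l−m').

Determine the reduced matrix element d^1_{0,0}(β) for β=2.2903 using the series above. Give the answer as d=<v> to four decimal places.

d=-0.6590

d^1_{0,0}(β=2.2903) via the finite sum:
With c≡cos(β/2)=0.412910 and s≡sin(β/2)=0.910772, N=[1·1·1·1]^{1/2}=1.000000
The bounds max(0,m−m')=0 and min(l+m,l−m')=1 give 2 terms
  k=0: (−1)^0·1.0000/(1)·0.4129^2·0.9108^0 = +0.170494
  k=1: (−1)^1·1.0000/(1)·0.4129^0·0.9108^2 = -0.829506
d^1_{0,0}(2.2903) = +0.170494 -0.829506 = -0.659011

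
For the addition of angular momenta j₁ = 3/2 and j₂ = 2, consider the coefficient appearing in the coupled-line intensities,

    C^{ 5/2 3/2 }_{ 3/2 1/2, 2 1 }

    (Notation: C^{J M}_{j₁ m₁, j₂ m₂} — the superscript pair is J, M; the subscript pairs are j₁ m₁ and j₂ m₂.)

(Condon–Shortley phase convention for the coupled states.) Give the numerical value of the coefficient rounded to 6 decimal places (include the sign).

j₁+j₂−J=1  J+j₁−j₂=2  J−j₁+j₂=3  j₁+j₂+J+1=7
(j₁±m₁, j₂±m₂, J±M) = (2,1,3,1,4,1)
P² = 144/35
sum k=0..1:
  [0] +1/6 = 1/6
  [1] −1/4 = -1/4
S = -1/12
C² = P²·S² = 1/35 ; C = -0.169031

-0.169031  (= −√(1/35))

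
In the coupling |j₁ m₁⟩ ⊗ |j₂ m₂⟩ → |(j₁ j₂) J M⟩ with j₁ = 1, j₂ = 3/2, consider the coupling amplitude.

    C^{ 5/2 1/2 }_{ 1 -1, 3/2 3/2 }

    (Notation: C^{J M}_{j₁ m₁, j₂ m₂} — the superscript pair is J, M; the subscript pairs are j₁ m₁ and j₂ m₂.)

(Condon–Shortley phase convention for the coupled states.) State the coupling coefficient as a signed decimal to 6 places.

triangle: 0!·2!·3!/6! = 12/720
(j±m)!: 0!·2!·3!·0!·3!·2! = 144
prefactor² = (2J+1)·Δ·N² = 72/5
  k=0: +1/(0!·0!·2!·3!·0!·0!) = 1/12
Σ = 1/12  ⇒  CG² = 72/5·(1/12)² = 1/10
CG = +√(1/10) = +0.316228

+√(1/10) ≈ +0.316228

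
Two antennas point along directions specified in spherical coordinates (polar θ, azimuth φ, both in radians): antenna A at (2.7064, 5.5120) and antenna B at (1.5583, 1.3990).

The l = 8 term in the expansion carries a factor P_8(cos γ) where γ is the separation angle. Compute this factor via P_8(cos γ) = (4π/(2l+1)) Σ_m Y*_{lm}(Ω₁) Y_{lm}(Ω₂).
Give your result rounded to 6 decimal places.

Expand P_8 via completeness: Σ_{m} conj(Y_{8,m}) at Ω₁ times Y_{8,m} at Ω₂ —
  [-8]  conj(Y_{8,-8})(Ω₁) = 0.00051 + 0.00006j ; Y_{8,-8}(Ω₂) = 0.10053 + 0.50520j ; Δ = 0.00002 + 0.00026j
  [-7]  conj(Y_{8,-7})(Ω₁) = -0.00280 - 0.00342j ; Y_{8,-7}(Ω₂) = -0.02402 + 0.00927j ; Δ = 0.00010 + 0.00006j
  [-6]  conj(Y_{8,-6})(Ω₁) = -0.00204 + 0.02387j ; Y_{8,-6}(Ω₂) = 0.19299 + 0.32194j ; Δ = -0.00808 + 0.00395j
  [-5]  conj(Y_{8,-5})(Ω₁) = 0.06925 - 0.06005j ; Y_{8,-5}(Ω₂) = -0.02305 + 0.01989j ; Δ = -0.00040 + 0.00276j
  [-4]  conj(Y_{8,-4})(Ω₁) = -0.25146 - 0.01431j ; Y_{8,-4}(Ω₂) = 0.26037 + 0.21366j ; Δ = -0.06241 - 0.05745j
  [-3]  conj(Y_{8,-3})(Ω₁) = 0.32070 + 0.34928j ; Y_{8,-3}(Ω₂) = -0.01611 + 0.02845j ; Δ = -0.01510 + 0.00349j
  [-2]  conj(Y_{8,-2})(Ω₁) = 0.01458 - 0.51291j ; Y_{8,-2}(Ω₂) = 0.30208 + 0.10808j ; Δ = 0.05984 - 0.15336j
  [-1]  conj(Y_{8,-1})(Ω₁) = -0.04820 + 0.04685j ; Y_{8,-1}(Ω₂) = -0.00575 + 0.03317j ; Δ = -0.00128 - 0.00187j
  [+0]  conj(Y_{8,0})(Ω₁) = -0.47186 + 0.00000j ; Y_{8,0}(Ω₂) = 0.31625 + 0.00000j ; Δ = -0.14923 + 0.00000j
  [+1]  conj(Y_{8,1})(Ω₁) = 0.04820 + 0.04685j ; Y_{8,1}(Ω₂) = 0.00575 + 0.03317j ; Δ = -0.00128 + 0.00187j
  [+2]  conj(Y_{8,2})(Ω₁) = 0.01458 + 0.51291j ; Y_{8,2}(Ω₂) = 0.30208 - 0.10808j ; Δ = 0.05984 + 0.15336j
  [+3]  conj(Y_{8,3})(Ω₁) = -0.32070 + 0.34928j ; Y_{8,3}(Ω₂) = 0.01611 + 0.02845j ; Δ = -0.01510 - 0.00349j
  [+4]  conj(Y_{8,4})(Ω₁) = -0.25146 + 0.01431j ; Y_{8,4}(Ω₂) = 0.26037 - 0.21366j ; Δ = -0.06241 + 0.05745j
  [+5]  conj(Y_{8,5})(Ω₁) = -0.06925 - 0.06005j ; Y_{8,5}(Ω₂) = 0.02305 + 0.01989j ; Δ = -0.00040 - 0.00276j
  [+6]  conj(Y_{8,6})(Ω₁) = -0.00204 - 0.02387j ; Y_{8,6}(Ω₂) = 0.19299 - 0.32194j ; Δ = -0.00808 - 0.00395j
  [+7]  conj(Y_{8,7})(Ω₁) = 0.00280 - 0.00342j ; Y_{8,7}(Ω₂) = 0.02402 + 0.00927j ; Δ = 0.00010 - 0.00006j
  [+8]  conj(Y_{8,8})(Ω₁) = 0.00051 - 0.00006j ; Y_{8,8}(Ω₂) = 0.10053 - 0.50520j ; Δ = 0.00002 - 0.00026j
Σ over m = -0.20385 + 0.00000j; ×(4π/17) → -0.15069 + 0.00000j. Real part: -0.150686

-0.150686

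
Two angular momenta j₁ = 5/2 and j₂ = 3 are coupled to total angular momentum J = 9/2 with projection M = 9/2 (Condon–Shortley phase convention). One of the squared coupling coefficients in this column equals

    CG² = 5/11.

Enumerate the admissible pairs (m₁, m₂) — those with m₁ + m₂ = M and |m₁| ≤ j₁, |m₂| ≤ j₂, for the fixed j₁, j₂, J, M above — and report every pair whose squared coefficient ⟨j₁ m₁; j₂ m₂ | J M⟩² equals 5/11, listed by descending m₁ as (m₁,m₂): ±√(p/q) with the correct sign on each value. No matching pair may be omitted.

Admissible pairs with m₁+m₂ = M = 9/2: (3/2,3), (5/2,2)
  (m₁,m₂)=(5/2,2): CG² = 5/11, CG = +√(5/11)   ← matches the target
  (m₁,m₂)=(3/2,3): CG² = 6/11, CG = −√(6/11)
Pairs with CG² = 5/11: (5/2,2): +√(5/11)

(5/2,2): +√(5/11)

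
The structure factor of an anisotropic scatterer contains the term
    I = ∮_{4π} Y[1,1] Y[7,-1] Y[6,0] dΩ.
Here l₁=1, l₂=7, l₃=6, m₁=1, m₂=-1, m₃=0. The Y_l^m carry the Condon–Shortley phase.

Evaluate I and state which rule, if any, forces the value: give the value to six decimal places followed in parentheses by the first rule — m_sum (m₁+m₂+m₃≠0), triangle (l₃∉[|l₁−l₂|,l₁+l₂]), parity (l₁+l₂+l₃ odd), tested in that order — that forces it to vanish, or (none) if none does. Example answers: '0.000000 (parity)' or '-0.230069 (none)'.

-0.185147 (none)

m-sum 0 ✓  L=14 even ✓  6≤6≤8 ✓
Π(2lᵢ+1) = 3×15×13 = 585
triangle coeff Δ(1,7,6) = 1/1365
Σ_t [1,1]: t=1:−1/518400 = -1/518400
(3j)²=7/195 [(1 7 6; 0 0 0)], sign=-1
Σ_t [0,0]: t=0:+1/1036800 = 1/1036800
(3j)²=4/195 [(1 7 6; 1 -1 0)], sign=+1
⇒ 4πI² = 28/65
I = (-1)√(28/65/(4π)) = -0.18514731
No selection rule forces the value: the integral is nonzero (none).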